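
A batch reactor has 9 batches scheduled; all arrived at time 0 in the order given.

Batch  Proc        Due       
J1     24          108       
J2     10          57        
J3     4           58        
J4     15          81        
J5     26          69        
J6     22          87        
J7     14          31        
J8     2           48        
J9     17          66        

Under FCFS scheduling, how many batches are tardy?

FIFO (arrival order): J1 J2 J3 J4 J5 J6 J7 J8 J9.
J1: 0→24, due 108, tardiness 0
J2: 24→34, due 57, tardiness 0
J3: 34→38, due 58, tardiness 0
J4: 38→53, due 81, tardiness 0
J5: 53→79, due 69, tardiness 10
J6: 79→101, due 87, tardiness 14
J7: 101→115, due 31, tardiness 84
J8: 115→117, due 48, tardiness 69
J9: 117→134, due 66, tardiness 68
Late batches: 5.

5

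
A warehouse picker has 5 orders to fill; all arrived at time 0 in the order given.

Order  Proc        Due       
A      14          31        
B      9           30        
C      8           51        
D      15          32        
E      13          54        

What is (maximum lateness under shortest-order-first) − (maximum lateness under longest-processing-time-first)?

SPT (increasing processing time): C B E A D.
C: 0→8, due 51, lateness -43
B: 8→17, due 30, lateness -13
E: 17→30, due 54, lateness -24
A: 30→44, due 31, lateness 13
D: 44→59, due 32, lateness 27
Maximum = 27.
LPT (decreasing processing time): D A E B C.
D: 0→15, due 32, lateness -17
A: 15→29, due 31, lateness -2
E: 29→42, due 54, lateness -12
B: 42→51, due 30, lateness 21
C: 51→59, due 51, lateness 8
Maximum = 21.
Difference = 27 − 21 = 6.

6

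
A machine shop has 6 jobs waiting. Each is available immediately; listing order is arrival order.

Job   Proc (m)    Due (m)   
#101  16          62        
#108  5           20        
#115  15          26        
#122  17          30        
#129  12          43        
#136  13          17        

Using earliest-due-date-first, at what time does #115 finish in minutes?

33

EDD (increasing due date): #136 #108 #115 #122 #129 #101.
#136: 0→13
#108: 13→18
#115: 18→33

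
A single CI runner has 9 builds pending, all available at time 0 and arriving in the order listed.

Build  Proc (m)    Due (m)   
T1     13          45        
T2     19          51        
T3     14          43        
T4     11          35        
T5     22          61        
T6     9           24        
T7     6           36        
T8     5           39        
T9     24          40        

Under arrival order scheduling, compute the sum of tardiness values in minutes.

FIFO (arrival order): T1 T2 T3 T4 T5 T6 T7 T8 T9.
T1: 0→13, due 45, tardiness 0
T2: 13→32, due 51, tardiness 0
T3: 32→46, due 43, tardiness 3
T4: 46→57, due 35, tardiness 22
T5: 57→79, due 61, tardiness 18
T6: 79→88, due 24, tardiness 64
T7: 88→94, due 36, tardiness 58
T8: 94→99, due 39, tardiness 60
T9: 99→123, due 40, tardiness 83
Sum = 0+0+3+22+18+64+58+60+83 = 308.

308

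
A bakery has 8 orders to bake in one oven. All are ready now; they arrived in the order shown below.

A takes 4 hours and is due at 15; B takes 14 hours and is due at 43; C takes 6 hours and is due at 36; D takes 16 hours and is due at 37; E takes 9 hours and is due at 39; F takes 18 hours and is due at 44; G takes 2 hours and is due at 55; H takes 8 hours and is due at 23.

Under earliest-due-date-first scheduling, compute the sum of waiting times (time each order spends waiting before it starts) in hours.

243

EDD (increasing due date): A H C D E B F G.
A: waits 0, runs 0→4
H: waits 4, runs 4→12
C: waits 12, runs 12→18
D: waits 18, runs 18→34
E: waits 34, runs 34→43
B: waits 43, runs 43→57
F: waits 57, runs 57→75
G: waits 75, runs 75→77
Sum = 0+4+12+18+34+43+57+75 = 243.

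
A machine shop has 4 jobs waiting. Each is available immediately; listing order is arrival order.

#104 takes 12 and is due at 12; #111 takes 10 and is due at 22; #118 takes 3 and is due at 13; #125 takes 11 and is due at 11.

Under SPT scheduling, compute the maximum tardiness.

SPT (increasing processing time): #118 #111 #125 #104.
#118: 0→3, due 13, tardiness 0
#111: 3→13, due 22, tardiness 0
#125: 13→24, due 11, tardiness 13
#104: 24→36, due 12, tardiness 24
Maximum = 24.

24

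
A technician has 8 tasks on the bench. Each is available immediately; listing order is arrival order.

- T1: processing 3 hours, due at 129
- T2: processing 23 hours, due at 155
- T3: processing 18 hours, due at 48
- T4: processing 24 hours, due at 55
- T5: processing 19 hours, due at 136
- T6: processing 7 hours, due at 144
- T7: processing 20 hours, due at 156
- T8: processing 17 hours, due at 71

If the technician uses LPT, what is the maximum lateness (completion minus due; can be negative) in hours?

56

LPT (decreasing processing time): T4 T2 T7 T5 T3 T8 T6 T1.
T4: 0→24, due 55, lateness -31
T2: 24→47, due 155, lateness -108
T7: 47→67, due 156, lateness -89
T5: 67→86, due 136, lateness -50
T3: 86→104, due 48, lateness 56
T8: 104→121, due 71, lateness 50
T6: 121→128, due 144, lateness -16
T1: 128→131, due 129, lateness 2
Maximum = 56.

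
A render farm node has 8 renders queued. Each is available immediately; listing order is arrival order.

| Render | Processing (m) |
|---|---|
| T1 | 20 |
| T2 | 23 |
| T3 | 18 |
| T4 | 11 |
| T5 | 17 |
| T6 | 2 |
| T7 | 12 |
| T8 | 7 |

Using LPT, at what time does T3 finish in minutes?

61

LPT (decreasing processing time): T2 T1 T3 T5 T7 T4 T8 T6.
T2: 0→23
T1: 23→43
T3: 43→61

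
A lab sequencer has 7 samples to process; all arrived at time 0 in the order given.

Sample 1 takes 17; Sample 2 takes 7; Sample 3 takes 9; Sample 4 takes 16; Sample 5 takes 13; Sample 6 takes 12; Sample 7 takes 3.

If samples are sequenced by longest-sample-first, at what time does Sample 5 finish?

LPT (decreasing processing time): Sample 1 Sample 4 Sample 5 Sample 6 Sample 3 Sample 2 Sample 7.
Sample 1: 0→17
Sample 4: 17→33
Sample 5: 33→46

46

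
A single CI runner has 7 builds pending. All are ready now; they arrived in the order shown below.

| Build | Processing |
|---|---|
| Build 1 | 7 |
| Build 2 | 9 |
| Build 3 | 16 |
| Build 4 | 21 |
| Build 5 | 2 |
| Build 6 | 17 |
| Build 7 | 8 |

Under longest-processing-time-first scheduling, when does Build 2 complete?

LPT (decreasing processing time): Build 4 Build 6 Build 3 Build 2 Build 7 Build 1 Build 5.
Build 4: 0→21
Build 6: 21→38
Build 3: 38→54
Build 2: 54→63

63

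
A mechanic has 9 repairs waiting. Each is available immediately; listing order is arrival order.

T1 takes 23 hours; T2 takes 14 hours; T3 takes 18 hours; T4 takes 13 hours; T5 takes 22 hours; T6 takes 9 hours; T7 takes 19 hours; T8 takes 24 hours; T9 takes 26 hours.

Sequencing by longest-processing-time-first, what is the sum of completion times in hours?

963

LPT (decreasing processing time): T9 T8 T1 T5 T7 T3 T2 T4 T6.
T9: 0→26
T8: 26→50
T1: 50→73
T5: 73→95
T7: 95→114
T3: 114→132
T2: 132→146
T4: 146→159
T6: 159→168
Sum = 26+50+73+95+114+132+146+159+168 = 963.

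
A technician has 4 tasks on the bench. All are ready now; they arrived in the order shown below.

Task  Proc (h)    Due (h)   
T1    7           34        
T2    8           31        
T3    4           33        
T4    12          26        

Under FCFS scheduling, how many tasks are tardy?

1

FIFO (arrival order): T1 T2 T3 T4.
T1: 0→7, due 34, tardiness 0
T2: 7→15, due 31, tardiness 0
T3: 15→19, due 33, tardiness 0
T4: 19→31, due 26, tardiness 5
Late tasks: 1.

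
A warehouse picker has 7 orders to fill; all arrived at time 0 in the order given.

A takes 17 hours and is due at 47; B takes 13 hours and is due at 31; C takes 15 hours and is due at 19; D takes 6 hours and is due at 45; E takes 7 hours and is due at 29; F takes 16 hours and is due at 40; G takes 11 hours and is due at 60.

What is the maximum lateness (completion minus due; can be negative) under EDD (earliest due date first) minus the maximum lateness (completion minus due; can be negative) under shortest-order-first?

-11

EDD (increasing due date): C E B F D A G.
C: 0→15, due 19, lateness -4
E: 15→22, due 29, lateness -7
B: 22→35, due 31, lateness 4
F: 35→51, due 40, lateness 11
D: 51→57, due 45, lateness 12
A: 57→74, due 47, lateness 27
G: 74→85, due 60, lateness 25
Maximum = 27.
SPT (increasing processing time): D E G B C F A.
D: 0→6, due 45, lateness -39
E: 6→13, due 29, lateness -16
G: 13→24, due 60, lateness -36
B: 24→37, due 31, lateness 6
C: 37→52, due 19, lateness 33
F: 52→68, due 40, lateness 28
A: 68→85, due 47, lateness 38
Maximum = 38.
Difference = 27 − 38 = -11.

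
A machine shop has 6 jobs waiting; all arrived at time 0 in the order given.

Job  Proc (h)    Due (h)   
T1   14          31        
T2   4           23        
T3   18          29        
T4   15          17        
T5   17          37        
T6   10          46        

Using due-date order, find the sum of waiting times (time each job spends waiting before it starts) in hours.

EDD (increasing due date): T4 T2 T3 T1 T5 T6.
T4: waits 0, runs 0→15
T2: waits 15, runs 15→19
T3: waits 19, runs 19→37
T1: waits 37, runs 37→51
T5: waits 51, runs 51→68
T6: waits 68, runs 68→78
Sum = 0+15+19+37+51+68 = 190.

190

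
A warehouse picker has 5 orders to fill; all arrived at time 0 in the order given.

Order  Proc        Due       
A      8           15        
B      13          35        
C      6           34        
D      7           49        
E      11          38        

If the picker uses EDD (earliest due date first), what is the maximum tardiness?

0

EDD (increasing due date): A C B E D.
A: 0→8, due 15, tardiness 0
C: 8→14, due 34, tardiness 0
B: 14→27, due 35, tardiness 0
E: 27→38, due 38, tardiness 0
D: 38→45, due 49, tardiness 0
Maximum = 0.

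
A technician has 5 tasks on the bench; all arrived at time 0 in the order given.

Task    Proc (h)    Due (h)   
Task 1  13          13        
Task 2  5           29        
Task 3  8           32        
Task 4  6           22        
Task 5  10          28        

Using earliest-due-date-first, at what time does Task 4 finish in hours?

19

EDD (increasing due date): Task 1 Task 4 Task 5 Task 2 Task 3.
Task 1: 0→13
Task 4: 13→19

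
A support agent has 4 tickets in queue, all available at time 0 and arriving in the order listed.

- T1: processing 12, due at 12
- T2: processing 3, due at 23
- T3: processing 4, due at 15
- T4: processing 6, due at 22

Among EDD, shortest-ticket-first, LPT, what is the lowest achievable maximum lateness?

EDD (increasing due date): T1 T3 T4 T2.
T1: 0→12, due 12, lateness 0
T3: 12→16, due 15, lateness 1
T4: 16→22, due 22, lateness 0
T2: 22→25, due 23, lateness 2
Maximum = 2.
SPT (increasing processing time): T2 T3 T4 T1.
T2: 0→3, due 23, lateness -20
T3: 3→7, due 15, lateness -8
T4: 7→13, due 22, lateness -9
T1: 13→25, due 12, lateness 13
Maximum = 13.
LPT (decreasing processing time): T1 T4 T3 T2.
T1: 0→12, due 12, lateness 0
T4: 12→18, due 22, lateness -4
T3: 18→22, due 15, lateness 7
T2: 22→25, due 23, lateness 2
Maximum = 7.
EDD 2, SPT 13, LPT 7 → minimum 2.

2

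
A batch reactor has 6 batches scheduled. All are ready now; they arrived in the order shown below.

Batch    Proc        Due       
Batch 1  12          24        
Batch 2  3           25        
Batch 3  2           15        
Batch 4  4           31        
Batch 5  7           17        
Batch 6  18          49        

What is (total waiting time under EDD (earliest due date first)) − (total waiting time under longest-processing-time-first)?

EDD (increasing due date): Batch 3 Batch 5 Batch 1 Batch 2 Batch 4 Batch 6.
Batch 3: waits 0, runs 0→2
Batch 5: waits 2, runs 2→9
Batch 1: waits 9, runs 9→21
Batch 2: waits 21, runs 21→24
Batch 4: waits 24, runs 24→28
Batch 6: waits 28, runs 28→46
Sum = 0+2+9+21+24+28 = 84.
LPT (decreasing processing time): Batch 6 Batch 1 Batch 5 Batch 4 Batch 2 Batch 3.
Batch 6: waits 0, runs 0→18
Batch 1: waits 18, runs 18→30
Batch 5: waits 30, runs 30→37
Batch 4: waits 37, runs 37→41
Batch 2: waits 41, runs 41→44
Batch 3: waits 44, runs 44→46
Sum = 0+18+30+37+41+44 = 170.
Difference = 84 − 170 = -86.

-86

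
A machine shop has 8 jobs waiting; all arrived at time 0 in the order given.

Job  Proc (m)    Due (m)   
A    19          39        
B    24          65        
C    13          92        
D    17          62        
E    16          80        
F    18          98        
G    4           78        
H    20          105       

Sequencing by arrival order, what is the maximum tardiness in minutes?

FIFO (arrival order): A B C D E F G H.
A: 0→19, due 39, tardiness 0
B: 19→43, due 65, tardiness 0
C: 43→56, due 92, tardiness 0
D: 56→73, due 62, tardiness 11
E: 73→89, due 80, tardiness 9
F: 89→107, due 98, tardiness 9
G: 107→111, due 78, tardiness 33
H: 111→131, due 105, tardiness 26
Maximum = 33.

33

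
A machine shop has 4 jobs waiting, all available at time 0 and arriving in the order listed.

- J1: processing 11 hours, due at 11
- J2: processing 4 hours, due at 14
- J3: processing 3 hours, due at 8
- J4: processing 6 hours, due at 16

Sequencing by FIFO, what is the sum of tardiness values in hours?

FIFO (arrival order): J1 J2 J3 J4.
J1: 0→11, due 11, tardiness 0
J2: 11→15, due 14, tardiness 1
J3: 15→18, due 8, tardiness 10
J4: 18→24, due 16, tardiness 8
Sum = 0+1+10+8 = 19.

19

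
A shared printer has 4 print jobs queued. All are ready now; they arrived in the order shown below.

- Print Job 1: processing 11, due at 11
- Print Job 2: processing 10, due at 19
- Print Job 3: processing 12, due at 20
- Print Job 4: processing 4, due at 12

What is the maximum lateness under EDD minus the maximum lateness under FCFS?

-8

EDD (increasing due date): Print Job 1 Print Job 4 Print Job 2 Print Job 3.
Print Job 1: 0→11, due 11, lateness 0
Print Job 4: 11→15, due 12, lateness 3
Print Job 2: 15→25, due 19, lateness 6
Print Job 3: 25→37, due 20, lateness 17
Maximum = 17.
FIFO (arrival order): Print Job 1 Print Job 2 Print Job 3 Print Job 4.
Print Job 1: 0→11, due 11, lateness 0
Print Job 2: 11→21, due 19, lateness 2
Print Job 3: 21→33, due 20, lateness 13
Print Job 4: 33→37, due 12, lateness 25
Maximum = 25.
Difference = 17 − 25 = -8.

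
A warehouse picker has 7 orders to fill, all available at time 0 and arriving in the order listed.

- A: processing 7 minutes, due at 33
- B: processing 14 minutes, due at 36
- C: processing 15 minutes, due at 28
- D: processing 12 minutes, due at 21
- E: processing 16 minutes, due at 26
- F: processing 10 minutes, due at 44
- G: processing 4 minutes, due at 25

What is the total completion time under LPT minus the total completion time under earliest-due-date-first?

LPT (decreasing processing time): E C B D F A G.
E: 0→16
C: 16→31
B: 31→45
D: 45→57
F: 57→67
A: 67→74
G: 74→78
Sum = 16+31+45+57+67+74+78 = 368.
EDD (increasing due date): D G E C A B F.
D: 0→12
G: 12→16
E: 16→32
C: 32→47
A: 47→54
B: 54→68
F: 68→78
Sum = 12+16+32+47+54+68+78 = 307.
Difference = 368 − 307 = 61.

61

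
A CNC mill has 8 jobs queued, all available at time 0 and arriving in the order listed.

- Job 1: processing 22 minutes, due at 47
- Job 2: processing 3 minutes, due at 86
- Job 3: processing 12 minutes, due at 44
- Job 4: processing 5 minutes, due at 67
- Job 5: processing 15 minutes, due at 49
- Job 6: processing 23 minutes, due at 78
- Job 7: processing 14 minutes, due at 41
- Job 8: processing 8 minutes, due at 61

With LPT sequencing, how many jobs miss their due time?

LPT (decreasing processing time): Job 6 Job 1 Job 5 Job 7 Job 3 Job 8 Job 4 Job 2.
Job 6: 0→23, due 78, tardiness 0
Job 1: 23→45, due 47, tardiness 0
Job 5: 45→60, due 49, tardiness 11
Job 7: 60→74, due 41, tardiness 33
Job 3: 74→86, due 44, tardiness 42
Job 8: 86→94, due 61, tardiness 33
Job 4: 94→99, due 67, tardiness 32
Job 2: 99→102, due 86, tardiness 16
Late jobs: 6.

6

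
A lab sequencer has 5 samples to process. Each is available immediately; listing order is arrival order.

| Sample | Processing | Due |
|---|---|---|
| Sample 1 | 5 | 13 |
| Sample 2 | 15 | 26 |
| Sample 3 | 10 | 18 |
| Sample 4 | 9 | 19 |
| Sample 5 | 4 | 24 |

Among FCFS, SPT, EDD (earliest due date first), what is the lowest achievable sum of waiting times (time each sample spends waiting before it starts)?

59

FIFO (arrival order): Sample 1 Sample 2 Sample 3 Sample 4 Sample 5.
Sample 1: waits 0, runs 0→5
Sample 2: waits 5, runs 5→20
Sample 3: waits 20, runs 20→30
Sample 4: waits 30, runs 30→39
Sample 5: waits 39, runs 39→43
Sum = 0+5+20+30+39 = 94.
SPT (increasing processing time): Sample 5 Sample 1 Sample 4 Sample 3 Sample 2.
Sample 5: waits 0, runs 0→4
Sample 1: waits 4, runs 4→9
Sample 4: waits 9, runs 9→18
Sample 3: waits 18, runs 18→28
Sample 2: waits 28, runs 28→43
Sum = 0+4+9+18+28 = 59.
EDD (increasing due date): Sample 1 Sample 3 Sample 4 Sample 5 Sample 2.
Sample 1: waits 0, runs 0→5
Sample 3: waits 5, runs 5→15
Sample 4: waits 15, runs 15→24
Sample 5: waits 24, runs 24→28
Sample 2: waits 28, runs 28→43
Sum = 0+5+15+24+28 = 72.
FIFO 94, SPT 59, EDD 72 → minimum 59.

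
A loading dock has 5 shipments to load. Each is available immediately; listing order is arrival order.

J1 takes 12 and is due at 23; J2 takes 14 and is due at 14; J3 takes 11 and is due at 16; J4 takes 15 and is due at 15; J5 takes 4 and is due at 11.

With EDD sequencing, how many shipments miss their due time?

EDD (increasing due date): J5 J2 J4 J3 J1.
J5: 0→4, due 11, tardiness 0
J2: 4→18, due 14, tardiness 4
J4: 18→33, due 15, tardiness 18
J3: 33→44, due 16, tardiness 28
J1: 44→56, due 23, tardiness 33
Late shipments: 4.

4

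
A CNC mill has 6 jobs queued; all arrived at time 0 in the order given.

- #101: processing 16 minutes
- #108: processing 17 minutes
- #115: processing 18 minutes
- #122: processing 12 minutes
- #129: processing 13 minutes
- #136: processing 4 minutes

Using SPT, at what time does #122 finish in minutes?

16

SPT (increasing processing time): #136 #122 #129 #101 #108 #115.
#136: 0→4
#122: 4→16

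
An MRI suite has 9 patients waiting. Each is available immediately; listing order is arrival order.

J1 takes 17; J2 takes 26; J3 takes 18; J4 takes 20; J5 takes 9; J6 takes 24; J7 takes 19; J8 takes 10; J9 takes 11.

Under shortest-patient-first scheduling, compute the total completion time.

SPT (increasing processing time): J5 J8 J9 J1 J3 J7 J4 J6 J2.
J5: 0→9
J8: 9→19
J9: 19→30
J1: 30→47
J3: 47→65
J7: 65→84
J4: 84→104
J6: 104→128
J2: 128→154
Sum = 9+19+30+47+65+84+104+128+154 = 640.

640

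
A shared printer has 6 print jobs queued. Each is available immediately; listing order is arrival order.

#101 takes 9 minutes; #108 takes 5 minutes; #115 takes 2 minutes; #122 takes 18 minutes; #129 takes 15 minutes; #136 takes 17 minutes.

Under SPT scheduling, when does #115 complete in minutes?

2

SPT (increasing processing time): #115 #108 #101 #129 #136 #122.
#115: 0→2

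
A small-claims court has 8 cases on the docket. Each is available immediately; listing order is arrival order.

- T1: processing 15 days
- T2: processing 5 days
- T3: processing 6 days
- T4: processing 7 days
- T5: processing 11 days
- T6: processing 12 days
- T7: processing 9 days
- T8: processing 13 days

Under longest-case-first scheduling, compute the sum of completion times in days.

412

LPT (decreasing processing time): T1 T8 T6 T5 T7 T4 T3 T2.
T1: 0→15
T8: 15→28
T6: 28→40
T5: 40→51
T7: 51→60
T4: 60→67
T3: 67→73
T2: 73→78
Sum = 15+28+40+51+60+67+73+78 = 412.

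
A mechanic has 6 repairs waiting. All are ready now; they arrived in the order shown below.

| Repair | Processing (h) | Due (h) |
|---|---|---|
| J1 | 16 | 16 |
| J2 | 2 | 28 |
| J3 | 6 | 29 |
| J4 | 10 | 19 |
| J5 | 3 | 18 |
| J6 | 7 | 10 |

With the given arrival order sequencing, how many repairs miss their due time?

FIFO (arrival order): J1 J2 J3 J4 J5 J6.
J1: 0→16, due 16, tardiness 0
J2: 16→18, due 28, tardiness 0
J3: 18→24, due 29, tardiness 0
J4: 24→34, due 19, tardiness 15
J5: 34→37, due 18, tardiness 19
J6: 37→44, due 10, tardiness 34
Late repairs: 3.

3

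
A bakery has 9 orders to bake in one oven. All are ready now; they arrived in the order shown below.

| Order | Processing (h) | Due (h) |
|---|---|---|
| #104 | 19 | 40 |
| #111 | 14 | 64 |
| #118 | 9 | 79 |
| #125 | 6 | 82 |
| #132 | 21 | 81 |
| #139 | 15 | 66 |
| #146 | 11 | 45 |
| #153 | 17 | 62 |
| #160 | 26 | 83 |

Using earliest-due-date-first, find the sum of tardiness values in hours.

126

EDD (increasing due date): #104 #146 #153 #111 #139 #118 #132 #125 #160.
#104: 0→19, due 40, tardiness 0
#146: 19→30, due 45, tardiness 0
#153: 30→47, due 62, tardiness 0
#111: 47→61, due 64, tardiness 0
#139: 61→76, due 66, tardiness 10
#118: 76→85, due 79, tardiness 6
#132: 85→106, due 81, tardiness 25
#125: 106→112, due 82, tardiness 30
#160: 112→138, due 83, tardiness 55
Sum = 0+0+0+0+10+6+25+30+55 = 126.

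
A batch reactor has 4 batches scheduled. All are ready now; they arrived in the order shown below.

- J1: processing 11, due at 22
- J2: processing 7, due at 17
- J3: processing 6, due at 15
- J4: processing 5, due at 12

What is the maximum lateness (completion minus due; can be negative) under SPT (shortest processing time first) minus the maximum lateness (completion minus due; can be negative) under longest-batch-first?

SPT (increasing processing time): J4 J3 J2 J1.
J4: 0→5, due 12, lateness -7
J3: 5→11, due 15, lateness -4
J2: 11→18, due 17, lateness 1
J1: 18→29, due 22, lateness 7
Maximum = 7.
LPT (decreasing processing time): J1 J2 J3 J4.
J1: 0→11, due 22, lateness -11
J2: 11→18, due 17, lateness 1
J3: 18→24, due 15, lateness 9
J4: 24→29, due 12, lateness 17
Maximum = 17.
Difference = 7 − 17 = -10.

-10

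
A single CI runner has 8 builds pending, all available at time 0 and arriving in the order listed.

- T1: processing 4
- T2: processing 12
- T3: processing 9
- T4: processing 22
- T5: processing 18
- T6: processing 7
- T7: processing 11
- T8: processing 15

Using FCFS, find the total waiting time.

FIFO (arrival order): T1 T2 T3 T4 T5 T6 T7 T8.
T1: waits 0, runs 0→4
T2: waits 4, runs 4→16
T3: waits 16, runs 16→25
T4: waits 25, runs 25→47
T5: waits 47, runs 47→65
T6: waits 65, runs 65→72
T7: waits 72, runs 72→83
T8: waits 83, runs 83→98
Sum = 0+4+16+25+47+65+72+83 = 312.

312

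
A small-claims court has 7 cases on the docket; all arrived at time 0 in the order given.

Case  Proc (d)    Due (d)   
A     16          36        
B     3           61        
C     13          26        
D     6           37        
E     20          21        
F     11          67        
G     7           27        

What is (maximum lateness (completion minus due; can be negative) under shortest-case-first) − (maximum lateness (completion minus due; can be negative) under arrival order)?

6

SPT (increasing processing time): B D G F C A E.
B: 0→3, due 61, lateness -58
D: 3→9, due 37, lateness -28
G: 9→16, due 27, lateness -11
F: 16→27, due 67, lateness -40
C: 27→40, due 26, lateness 14
A: 40→56, due 36, lateness 20
E: 56→76, due 21, lateness 55
Maximum = 55.
FIFO (arrival order): A B C D E F G.
A: 0→16, due 36, lateness -20
B: 16→19, due 61, lateness -42
C: 19→32, due 26, lateness 6
D: 32→38, due 37, lateness 1
E: 38→58, due 21, lateness 37
F: 58→69, due 67, lateness 2
G: 69→76, due 27, lateness 49
Maximum = 49.
Difference = 55 − 49 = 6.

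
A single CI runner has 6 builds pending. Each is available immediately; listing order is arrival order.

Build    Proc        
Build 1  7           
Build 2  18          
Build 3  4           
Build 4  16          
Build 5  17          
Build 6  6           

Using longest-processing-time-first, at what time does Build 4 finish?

LPT (decreasing processing time): Build 2 Build 5 Build 4 Build 1 Build 6 Build 3.
Build 2: 0→18
Build 5: 18→35
Build 4: 35→51

51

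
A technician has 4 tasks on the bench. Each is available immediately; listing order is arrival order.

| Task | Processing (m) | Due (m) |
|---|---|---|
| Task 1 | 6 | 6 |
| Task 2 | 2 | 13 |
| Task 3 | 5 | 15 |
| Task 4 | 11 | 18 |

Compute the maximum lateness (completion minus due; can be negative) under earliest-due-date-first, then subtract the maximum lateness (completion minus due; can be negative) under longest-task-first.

EDD (increasing due date): Task 1 Task 2 Task 3 Task 4.
Task 1: 0→6, due 6, lateness 0
Task 2: 6→8, due 13, lateness -5
Task 3: 8→13, due 15, lateness -2
Task 4: 13→24, due 18, lateness 6
Maximum = 6.
LPT (decreasing processing time): Task 4 Task 1 Task 3 Task 2.
Task 4: 0→11, due 18, lateness -7
Task 1: 11→17, due 6, lateness 11
Task 3: 17→22, due 15, lateness 7
Task 2: 22→24, due 13, lateness 11
Maximum = 11.
Difference = 6 − 11 = -5.

-5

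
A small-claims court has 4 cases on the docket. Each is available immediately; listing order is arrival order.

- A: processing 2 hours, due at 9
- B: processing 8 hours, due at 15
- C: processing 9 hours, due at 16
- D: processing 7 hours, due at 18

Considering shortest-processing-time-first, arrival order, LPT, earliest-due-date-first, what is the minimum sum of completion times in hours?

54

SPT (increasing processing time): A D B C.
A: 0→2
D: 2→9
B: 9→17
C: 17→26
Sum = 2+9+17+26 = 54.
FIFO (arrival order): A B C D.
A: 0→2
B: 2→10
C: 10→19
D: 19→26
Sum = 2+10+19+26 = 57.
LPT (decreasing processing time): C B D A.
C: 0→9
B: 9→17
D: 17→24
A: 24→26
Sum = 9+17+24+26 = 76.
EDD (increasing due date): A B C D.
A: 0→2
B: 2→10
C: 10→19
D: 19→26
Sum = 2+10+19+26 = 57.
SPT 54, FIFO 57, LPT 76, EDD 57 → minimum 54.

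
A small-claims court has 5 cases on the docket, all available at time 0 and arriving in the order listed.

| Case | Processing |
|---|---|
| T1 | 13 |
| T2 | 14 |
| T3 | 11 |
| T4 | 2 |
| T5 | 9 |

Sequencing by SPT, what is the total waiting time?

70

SPT (increasing processing time): T4 T5 T3 T1 T2.
T4: waits 0, runs 0→2
T5: waits 2, runs 2→11
T3: waits 11, runs 11→22
T1: waits 22, runs 22→35
T2: waits 35, runs 35→49
Sum = 0+2+11+22+35 = 70.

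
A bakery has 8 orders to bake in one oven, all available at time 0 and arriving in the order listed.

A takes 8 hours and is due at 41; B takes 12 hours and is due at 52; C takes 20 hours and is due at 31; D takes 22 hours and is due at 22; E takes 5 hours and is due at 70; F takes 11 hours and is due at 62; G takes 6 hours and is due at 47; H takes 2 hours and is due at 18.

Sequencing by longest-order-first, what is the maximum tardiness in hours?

68

LPT (decreasing processing time): D C B F A G E H.
D: 0→22, due 22, tardiness 0
C: 22→42, due 31, tardiness 11
B: 42→54, due 52, tardiness 2
F: 54→65, due 62, tardiness 3
A: 65→73, due 41, tardiness 32
G: 73→79, due 47, tardiness 32
E: 79→84, due 70, tardiness 14
H: 84→86, due 18, tardiness 68
Maximum = 68.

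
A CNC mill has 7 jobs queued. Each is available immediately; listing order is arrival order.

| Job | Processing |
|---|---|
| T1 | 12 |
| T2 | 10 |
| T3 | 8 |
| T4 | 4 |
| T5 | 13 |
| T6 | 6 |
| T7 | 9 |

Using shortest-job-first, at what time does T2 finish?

SPT (increasing processing time): T4 T6 T3 T7 T2 T1 T5.
T4: 0→4
T6: 4→10
T3: 10→18
T7: 18→27
T2: 27→37

37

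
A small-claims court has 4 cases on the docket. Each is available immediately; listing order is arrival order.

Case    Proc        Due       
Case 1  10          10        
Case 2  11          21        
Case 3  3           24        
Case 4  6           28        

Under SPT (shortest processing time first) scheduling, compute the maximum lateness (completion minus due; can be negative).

SPT (increasing processing time): Case 3 Case 4 Case 1 Case 2.
Case 3: 0→3, due 24, lateness -21
Case 4: 3→9, due 28, lateness -19
Case 1: 9→19, due 10, lateness 9
Case 2: 19→30, due 21, lateness 9
Maximum = 9.

9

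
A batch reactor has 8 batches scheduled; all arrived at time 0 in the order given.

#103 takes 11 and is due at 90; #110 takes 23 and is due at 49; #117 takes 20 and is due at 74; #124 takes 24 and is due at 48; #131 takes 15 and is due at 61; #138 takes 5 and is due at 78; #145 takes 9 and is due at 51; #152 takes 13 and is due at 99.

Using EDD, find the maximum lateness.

21

EDD (increasing due date): #124 #110 #145 #131 #117 #138 #103 #152.
#124: 0→24, due 48, lateness -24
#110: 24→47, due 49, lateness -2
#145: 47→56, due 51, lateness 5
#131: 56→71, due 61, lateness 10
#117: 71→91, due 74, lateness 17
#138: 91→96, due 78, lateness 18
#103: 96→107, due 90, lateness 17
#152: 107→120, due 99, lateness 21
Maximum = 21.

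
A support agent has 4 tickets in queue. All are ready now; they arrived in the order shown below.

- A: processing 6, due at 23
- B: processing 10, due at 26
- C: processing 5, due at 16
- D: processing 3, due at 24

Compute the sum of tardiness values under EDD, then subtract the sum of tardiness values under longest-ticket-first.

-5

EDD (increasing due date): C A D B.
C: 0→5, due 16, tardiness 0
A: 5→11, due 23, tardiness 0
D: 11→14, due 24, tardiness 0
B: 14→24, due 26, tardiness 0
Sum = 0+0+0+0 = 0.
LPT (decreasing processing time): B A C D.
B: 0→10, due 26, tardiness 0
A: 10→16, due 23, tardiness 0
C: 16→21, due 16, tardiness 5
D: 21→24, due 24, tardiness 0
Sum = 0+0+5+0 = 5.
Difference = 0 − 5 = -5.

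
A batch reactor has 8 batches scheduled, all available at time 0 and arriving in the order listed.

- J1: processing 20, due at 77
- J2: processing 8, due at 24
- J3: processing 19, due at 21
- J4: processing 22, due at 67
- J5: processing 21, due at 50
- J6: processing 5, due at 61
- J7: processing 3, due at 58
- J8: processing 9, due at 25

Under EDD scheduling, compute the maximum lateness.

30

EDD (increasing due date): J3 J2 J8 J5 J7 J6 J4 J1.
J3: 0→19, due 21, lateness -2
J2: 19→27, due 24, lateness 3
J8: 27→36, due 25, lateness 11
J5: 36→57, due 50, lateness 7
J7: 57→60, due 58, lateness 2
J6: 60→65, due 61, lateness 4
J4: 65→87, due 67, lateness 20
J1: 87→107, due 77, lateness 30
Maximum = 30.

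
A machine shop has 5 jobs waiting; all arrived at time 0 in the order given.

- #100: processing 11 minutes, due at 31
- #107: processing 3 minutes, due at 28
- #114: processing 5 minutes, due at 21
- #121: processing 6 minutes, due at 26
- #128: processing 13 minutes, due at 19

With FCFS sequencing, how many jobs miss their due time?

1

FIFO (arrival order): #100 #107 #114 #121 #128.
#100: 0→11, due 31, tardiness 0
#107: 11→14, due 28, tardiness 0
#114: 14→19, due 21, tardiness 0
#121: 19→25, due 26, tardiness 0
#128: 25→38, due 19, tardiness 19
Late jobs: 1.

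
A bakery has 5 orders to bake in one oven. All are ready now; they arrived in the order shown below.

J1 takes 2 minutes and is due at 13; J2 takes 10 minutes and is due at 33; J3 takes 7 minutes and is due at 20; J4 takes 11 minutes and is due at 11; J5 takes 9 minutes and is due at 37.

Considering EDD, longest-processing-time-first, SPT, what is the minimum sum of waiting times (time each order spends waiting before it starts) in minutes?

57

EDD (increasing due date): J4 J1 J3 J2 J5.
J4: waits 0, runs 0→11
J1: waits 11, runs 11→13
J3: waits 13, runs 13→20
J2: waits 20, runs 20→30
J5: waits 30, runs 30→39
Sum = 0+11+13+20+30 = 74.
LPT (decreasing processing time): J4 J2 J5 J3 J1.
J4: waits 0, runs 0→11
J2: waits 11, runs 11→21
J5: waits 21, runs 21→30
J3: waits 30, runs 30→37
J1: waits 37, runs 37→39
Sum = 0+11+21+30+37 = 99.
SPT (increasing processing time): J1 J3 J5 J2 J4.
J1: waits 0, runs 0→2
J3: waits 2, runs 2→9
J5: waits 9, runs 9→18
J2: waits 18, runs 18→28
J4: waits 28, runs 28→39
Sum = 0+2+9+18+28 = 57.
EDD 74, LPT 99, SPT 57 → minimum 57.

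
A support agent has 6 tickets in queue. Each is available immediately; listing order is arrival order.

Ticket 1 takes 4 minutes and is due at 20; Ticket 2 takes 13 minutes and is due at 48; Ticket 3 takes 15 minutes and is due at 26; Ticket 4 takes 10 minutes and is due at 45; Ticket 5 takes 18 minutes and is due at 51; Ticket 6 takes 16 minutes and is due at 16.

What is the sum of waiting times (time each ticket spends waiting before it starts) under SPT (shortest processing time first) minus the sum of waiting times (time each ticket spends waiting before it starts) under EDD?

-29

SPT (increasing processing time): Ticket 1 Ticket 4 Ticket 2 Ticket 3 Ticket 6 Ticket 5.
Ticket 1: waits 0, runs 0→4
Ticket 4: waits 4, runs 4→14
Ticket 2: waits 14, runs 14→27
Ticket 3: waits 27, runs 27→42
Ticket 6: waits 42, runs 42→58
Ticket 5: waits 58, runs 58→76
Sum = 0+4+14+27+42+58 = 145.
EDD (increasing due date): Ticket 6 Ticket 1 Ticket 3 Ticket 4 Ticket 2 Ticket 5.
Ticket 6: waits 0, runs 0→16
Ticket 1: waits 16, runs 16→20
Ticket 3: waits 20, runs 20→35
Ticket 4: waits 35, runs 35→45
Ticket 2: waits 45, runs 45→58
Ticket 5: waits 58, runs 58→76
Sum = 0+16+20+35+45+58 = 174.
Difference = 145 − 174 = -29.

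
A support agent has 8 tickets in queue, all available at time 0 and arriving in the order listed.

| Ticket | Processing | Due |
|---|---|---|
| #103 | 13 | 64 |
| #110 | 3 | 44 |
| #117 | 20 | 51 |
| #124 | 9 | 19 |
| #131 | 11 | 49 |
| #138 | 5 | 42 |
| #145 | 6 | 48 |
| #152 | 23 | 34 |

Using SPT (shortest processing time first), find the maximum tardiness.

56

SPT (increasing processing time): #110 #138 #145 #124 #131 #103 #117 #152.
#110: 0→3, due 44, tardiness 0
#138: 3→8, due 42, tardiness 0
#145: 8→14, due 48, tardiness 0
#124: 14→23, due 19, tardiness 4
#131: 23→34, due 49, tardiness 0
#103: 34→47, due 64, tardiness 0
#117: 47→67, due 51, tardiness 16
#152: 67→90, due 34, tardiness 56
Maximum = 56.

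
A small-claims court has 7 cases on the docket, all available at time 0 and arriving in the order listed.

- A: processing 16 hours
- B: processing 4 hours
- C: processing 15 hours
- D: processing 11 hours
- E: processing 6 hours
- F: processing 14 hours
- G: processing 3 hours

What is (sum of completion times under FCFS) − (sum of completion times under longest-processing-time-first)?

FIFO (arrival order): A B C D E F G.
A: 0→16
B: 16→20
C: 20→35
D: 35→46
E: 46→52
F: 52→66
G: 66→69
Sum = 16+20+35+46+52+66+69 = 304.
LPT (decreasing processing time): A C F D E B G.
A: 0→16
C: 16→31
F: 31→45
D: 45→56
E: 56→62
B: 62→66
G: 66→69
Sum = 16+31+45+56+62+66+69 = 345.
Difference = 304 − 345 = -41.

-41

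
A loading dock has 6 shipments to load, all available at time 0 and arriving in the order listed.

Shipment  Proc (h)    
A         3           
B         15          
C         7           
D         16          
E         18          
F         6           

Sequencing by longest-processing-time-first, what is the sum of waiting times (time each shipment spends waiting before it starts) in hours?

LPT (decreasing processing time): E D B C F A.
E: waits 0, runs 0→18
D: waits 18, runs 18→34
B: waits 34, runs 34→49
C: waits 49, runs 49→56
F: waits 56, runs 56→62
A: waits 62, runs 62→65
Sum = 0+18+34+49+56+62 = 219.

219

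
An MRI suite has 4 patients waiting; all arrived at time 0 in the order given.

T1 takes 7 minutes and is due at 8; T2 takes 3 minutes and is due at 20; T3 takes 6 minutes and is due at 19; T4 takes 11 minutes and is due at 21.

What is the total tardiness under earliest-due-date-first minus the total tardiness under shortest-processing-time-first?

EDD (increasing due date): T1 T3 T2 T4.
T1: 0→7, due 8, tardiness 0
T3: 7→13, due 19, tardiness 0
T2: 13→16, due 20, tardiness 0
T4: 16→27, due 21, tardiness 6
Sum = 0+0+0+6 = 6.
SPT (increasing processing time): T2 T3 T1 T4.
T2: 0→3, due 20, tardiness 0
T3: 3→9, due 19, tardiness 0
T1: 9→16, due 8, tardiness 8
T4: 16→27, due 21, tardiness 6
Sum = 0+0+8+6 = 14.
Difference = 6 − 14 = -8.

-8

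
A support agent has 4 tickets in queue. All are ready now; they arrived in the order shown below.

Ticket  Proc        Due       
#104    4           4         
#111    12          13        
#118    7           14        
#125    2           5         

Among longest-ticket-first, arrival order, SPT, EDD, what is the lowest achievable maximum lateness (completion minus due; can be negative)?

11

LPT (decreasing processing time): #111 #118 #104 #125.
#111: 0→12, due 13, lateness -1
#118: 12→19, due 14, lateness 5
#104: 19→23, due 4, lateness 19
#125: 23→25, due 5, lateness 20
Maximum = 20.
FIFO (arrival order): #104 #111 #118 #125.
#104: 0→4, due 4, lateness 0
#111: 4→16, due 13, lateness 3
#118: 16→23, due 14, lateness 9
#125: 23→25, due 5, lateness 20
Maximum = 20.
SPT (increasing processing time): #125 #104 #118 #111.
#125: 0→2, due 5, lateness -3
#104: 2→6, due 4, lateness 2
#118: 6→13, due 14, lateness -1
#111: 13→25, due 13, lateness 12
Maximum = 12.
EDD (increasing due date): #104 #125 #111 #118.
#104: 0→4, due 4, lateness 0
#125: 4→6, due 5, lateness 1
#111: 6→18, due 13, lateness 5
#118: 18→25, due 14, lateness 11
Maximum = 11.
LPT 20, FIFO 20, SPT 12, EDD 11 → minimum 11.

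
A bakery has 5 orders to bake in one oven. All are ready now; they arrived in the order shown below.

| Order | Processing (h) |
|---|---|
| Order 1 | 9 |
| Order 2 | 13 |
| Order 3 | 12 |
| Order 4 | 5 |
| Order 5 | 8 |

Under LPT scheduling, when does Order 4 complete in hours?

47

LPT (decreasing processing time): Order 2 Order 3 Order 1 Order 5 Order 4.
Order 2: 0→13
Order 3: 13→25
Order 1: 25→34
Order 5: 34→42
Order 4: 42→47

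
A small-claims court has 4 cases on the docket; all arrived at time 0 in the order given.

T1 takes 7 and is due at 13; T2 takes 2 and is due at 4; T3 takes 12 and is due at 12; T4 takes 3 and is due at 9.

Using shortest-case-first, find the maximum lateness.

12

SPT (increasing processing time): T2 T4 T1 T3.
T2: 0→2, due 4, lateness -2
T4: 2→5, due 9, lateness -4
T1: 5→12, due 13, lateness -1
T3: 12→24, due 12, lateness 12
Maximum = 12.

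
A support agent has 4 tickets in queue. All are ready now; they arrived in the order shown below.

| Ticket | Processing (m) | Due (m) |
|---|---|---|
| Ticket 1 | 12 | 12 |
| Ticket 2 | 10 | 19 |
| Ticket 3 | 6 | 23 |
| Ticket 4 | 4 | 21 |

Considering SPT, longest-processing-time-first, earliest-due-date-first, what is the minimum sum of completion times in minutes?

66

SPT (increasing processing time): Ticket 4 Ticket 3 Ticket 2 Ticket 1.
Ticket 4: 0→4
Ticket 3: 4→10
Ticket 2: 10→20
Ticket 1: 20→32
Sum = 4+10+20+32 = 66.
LPT (decreasing processing time): Ticket 1 Ticket 2 Ticket 3 Ticket 4.
Ticket 1: 0→12
Ticket 2: 12→22
Ticket 3: 22→28
Ticket 4: 28→32
Sum = 12+22+28+32 = 94.
EDD (increasing due date): Ticket 1 Ticket 2 Ticket 4 Ticket 3.
Ticket 1: 0→12
Ticket 2: 12→22
Ticket 4: 22→26
Ticket 3: 26→32
Sum = 12+22+26+32 = 92.
SPT 66, LPT 94, EDD 92 → minimum 66.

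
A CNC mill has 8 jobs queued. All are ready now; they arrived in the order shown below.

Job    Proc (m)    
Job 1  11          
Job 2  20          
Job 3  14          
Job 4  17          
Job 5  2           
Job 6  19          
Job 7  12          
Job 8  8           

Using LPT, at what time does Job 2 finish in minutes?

20

LPT (decreasing processing time): Job 2 Job 6 Job 4 Job 3 Job 7 Job 1 Job 8 Job 5.
Job 2: 0→20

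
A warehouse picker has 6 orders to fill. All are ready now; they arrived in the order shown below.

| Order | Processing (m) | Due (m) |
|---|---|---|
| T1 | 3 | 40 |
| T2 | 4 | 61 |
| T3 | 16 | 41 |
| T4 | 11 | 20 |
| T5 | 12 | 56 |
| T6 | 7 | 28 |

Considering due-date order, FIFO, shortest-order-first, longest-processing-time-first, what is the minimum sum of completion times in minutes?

139

EDD (increasing due date): T4 T6 T1 T3 T5 T2.
T4: 0→11
T6: 11→18
T1: 18→21
T3: 21→37
T5: 37→49
T2: 49→53
Sum = 11+18+21+37+49+53 = 189.
FIFO (arrival order): T1 T2 T3 T4 T5 T6.
T1: 0→3
T2: 3→7
T3: 7→23
T4: 23→34
T5: 34→46
T6: 46→53
Sum = 3+7+23+34+46+53 = 166.
SPT (increasing processing time): T1 T2 T6 T4 T5 T3.
T1: 0→3
T2: 3→7
T6: 7→14
T4: 14→25
T5: 25→37
T3: 37→53
Sum = 3+7+14+25+37+53 = 139.
LPT (decreasing processing time): T3 T5 T4 T6 T2 T1.
T3: 0→16
T5: 16→28
T4: 28→39
T6: 39→46
T2: 46→50
T1: 50→53
Sum = 16+28+39+46+50+53 = 232.
EDD 189, FIFO 166, SPT 139, LPT 232 → minimum 139.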